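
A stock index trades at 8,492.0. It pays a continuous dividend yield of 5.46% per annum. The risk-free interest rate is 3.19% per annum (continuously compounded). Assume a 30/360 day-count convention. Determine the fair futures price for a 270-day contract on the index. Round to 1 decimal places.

8,348.6

F = S·e^((r − q)T) = 8492.0 · e^((0.0319 − 0.0546) × 270/360)
= 8492.0 · e^-0.017025 = 8492.0 × 0.983119
F = 8,348.6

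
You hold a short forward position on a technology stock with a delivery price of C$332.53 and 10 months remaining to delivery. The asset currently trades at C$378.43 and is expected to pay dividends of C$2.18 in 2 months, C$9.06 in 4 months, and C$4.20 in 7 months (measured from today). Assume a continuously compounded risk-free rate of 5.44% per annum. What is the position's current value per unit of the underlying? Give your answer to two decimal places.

-C$45.51

PV(remaining dividends) I = 2.18·e^(−0.0544·2/12) + 9.06·e^(−0.0544·4/12) + 4.20·e^(−0.0544·7/12) = 15.1263
Current forward F = (S − I)·e^(rT) = (378.43 − 15.1263)·e^(0.0544·10/12) = 363.3037 × 1.046377 = 380.1526
Value (long) = (F − K)·e^(−rT) = (380.1526 − 332.53) × 0.955679 = 45.5119
Short position value = −(long value) = -C$45.51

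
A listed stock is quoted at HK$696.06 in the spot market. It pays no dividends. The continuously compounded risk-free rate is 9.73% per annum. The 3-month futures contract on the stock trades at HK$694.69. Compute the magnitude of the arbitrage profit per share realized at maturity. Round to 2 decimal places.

HK$18.51 per share

Fair futures: F* = S·e^(carry·T), with carry = r = 0.0973
F* = 696.06 · e^(0.0973 × 3/12) = 696.06 · e^0.024325 = 696.06 × 1.024623 = HK$713.1991
Market HK$694.69 < fair HK$713.1991: forward underpriced → reverse cash-and-carry (short spot, go long the forward).
At maturity, profit = |F_mkt − F*| = |694.69 − 713.1991| = HK$18.51 per share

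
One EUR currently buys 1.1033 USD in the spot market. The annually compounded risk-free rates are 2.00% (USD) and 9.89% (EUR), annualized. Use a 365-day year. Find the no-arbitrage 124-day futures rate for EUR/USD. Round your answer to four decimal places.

By covered interest parity, F = S · (1+r_USD)^T / (1+r_EUR)^T
= 1.1033 × 1.006750 / 1.032558 = 1.1033 × 0.975006
F = 1.0757 USD per EUR

1.0757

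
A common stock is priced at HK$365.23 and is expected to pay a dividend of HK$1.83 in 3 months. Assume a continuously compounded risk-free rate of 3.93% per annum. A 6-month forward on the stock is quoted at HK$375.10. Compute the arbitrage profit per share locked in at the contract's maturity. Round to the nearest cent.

HK$4.47 per share

PV(dividends) I = 1.83·e^(−0.0393·3/12) = 1.8121
Fair forward F* = (S − I)·e^(rT) = (365.23 − 1.8121)·e^0.019650 = 363.4179 × 1.019844 = 370.6296
Market HK$375.10 > fair 370.6296: forward overpriced → cash-and-carry (borrow at r, buy the stock and collect the dividends, short the forward).
Profit at T = |F_mkt − F*| = |375.10 − 370.6296| = HK$4.47 per share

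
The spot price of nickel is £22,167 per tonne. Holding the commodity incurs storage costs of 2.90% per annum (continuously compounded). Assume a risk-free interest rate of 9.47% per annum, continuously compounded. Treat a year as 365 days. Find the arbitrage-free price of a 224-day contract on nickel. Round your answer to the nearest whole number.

Net carry = r + u − y = 0.0947 + 0.0290 − 0.0000 = 0.1237
F = S·e^((r+u−y)T) = 22167 · e^(0.1237 × 224/365) = 22167 · e^0.075915
= 22167 × 1.078871 = £23,915 per tonne

£23,915 per tonne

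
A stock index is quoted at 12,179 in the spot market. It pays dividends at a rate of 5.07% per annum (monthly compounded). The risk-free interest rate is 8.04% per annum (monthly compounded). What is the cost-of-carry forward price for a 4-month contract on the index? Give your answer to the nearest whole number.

12,300

F = S · (1+r/12)^(12T) / (1+q/12)^(12T)
= 12179 × 1.027071 / 1.017007 = 12179 × 1.009896
F = 12,300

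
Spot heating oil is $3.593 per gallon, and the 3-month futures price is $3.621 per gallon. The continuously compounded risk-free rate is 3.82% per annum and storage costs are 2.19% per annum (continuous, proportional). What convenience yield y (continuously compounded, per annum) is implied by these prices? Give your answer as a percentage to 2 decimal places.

F = S·e^((r+u−y)T) ⇒ (r+u−y) = ln(F/S)/T
ln(3.621/3.593) = 0.007763; /T ⇒ 0.031052
y = r + u − ln(F/S)/T = 0.0382 + 0.0219 − 0.031052 = 0.029048
y = 2.90%

2.90%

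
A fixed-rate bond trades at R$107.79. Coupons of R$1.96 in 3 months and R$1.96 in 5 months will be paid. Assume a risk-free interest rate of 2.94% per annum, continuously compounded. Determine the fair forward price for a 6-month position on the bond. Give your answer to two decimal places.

PV(coupons) I = 1.96·e^(−0.0294·3/12) + 1.96·e^(−0.0294·5/12)
I = 1.9456 + 1.9361 = 3.8817
F = (S − I)·e^(rT) = (107.79 − 3.8817) · e^(0.0294·6/12)
= 103.9083 · e^0.014700 = 103.9083 × 1.014809 = R$105.45

R$105.45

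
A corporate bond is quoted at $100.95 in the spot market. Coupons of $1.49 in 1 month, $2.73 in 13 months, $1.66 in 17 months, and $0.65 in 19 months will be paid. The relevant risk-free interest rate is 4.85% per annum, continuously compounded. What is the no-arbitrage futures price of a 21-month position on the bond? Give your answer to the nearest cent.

$103.11

PV(coupons) I = 1.49·e^(−0.0485·1/12) + 2.73·e^(−0.0485·13/12) + 1.66·e^(−0.0485·17/12) + 0.65·e^(−0.0485·19/12)
I = 1.4840 + 2.5903 + 1.5498 + 0.6020 = 6.2261
F = (S − I)·e^(rT) = (100.95 − 6.2261) · e^(0.0485·21/12)
= 94.7239 · e^0.084875 = 94.7239 × 1.088581 = $103.11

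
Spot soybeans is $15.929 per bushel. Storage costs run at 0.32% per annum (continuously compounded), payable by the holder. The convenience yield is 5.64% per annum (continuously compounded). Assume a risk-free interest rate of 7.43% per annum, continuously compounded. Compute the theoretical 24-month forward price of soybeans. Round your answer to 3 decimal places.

$16.616 per bushel

Net carry = r + u − y = 0.0743 + 0.0032 − 0.0564 = 0.0211
F = S·e^((r+u−y)T) = 15.929 · e^(0.0211 × 24/12) = 15.929 · e^0.042200
= 15.929 × 1.043103 = $16.616 per bushel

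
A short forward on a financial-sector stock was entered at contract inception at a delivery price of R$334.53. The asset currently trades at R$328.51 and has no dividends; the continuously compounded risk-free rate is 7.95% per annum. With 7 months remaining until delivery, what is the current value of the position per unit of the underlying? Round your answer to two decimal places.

-R$9.14

Current fair forward for the remaining 7 months: F = S·e^(r·T), r = 0.0795
F = 328.51 · e^(0.0795 × 7/12) = 328.51 × 1.047467 = 344.1034
Value of long forward = (F − K)·e^(−rT) = (344.1034 − 334.53) · e^(−0.0795·7/12)
= 9.5734 × 0.954684 = 9.14
Short position value = −(long value) = -R$9.14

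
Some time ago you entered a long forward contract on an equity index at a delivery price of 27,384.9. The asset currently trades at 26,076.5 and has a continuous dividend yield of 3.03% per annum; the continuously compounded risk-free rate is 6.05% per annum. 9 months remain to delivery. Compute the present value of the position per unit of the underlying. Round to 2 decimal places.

Current fair forward for the remaining 9 months: F = S·e^((r − q)·T), (r − q) = 0.0605 − 0.0303 = 0.0302
F = 26076.5 · e^(0.0302 × 9/12) = 26076.5 × 1.02290846 = 26673.8725
Value of long forward = (F − K)·e^(−rT) = (26673.8725 − 27384.9) · e^(−0.0605·9/12)
= -711.0275 × 0.95563905 = -679.49

-679.49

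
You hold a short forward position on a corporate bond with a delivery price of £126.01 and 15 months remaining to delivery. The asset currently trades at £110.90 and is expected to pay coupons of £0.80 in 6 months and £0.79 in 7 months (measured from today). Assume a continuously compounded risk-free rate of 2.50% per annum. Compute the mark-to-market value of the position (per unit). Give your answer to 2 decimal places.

PV(remaining coupons) I = 0.80·e^(−0.0250·6/12) + 0.79·e^(−0.0250·7/12) = 1.5686
Current forward F = (S − I)·e^(rT) = (110.90 − 1.5686)·e^(0.0250·15/12) = 109.3314 × 1.031743 = 112.8019
Value (long) = (F − K)·e^(−rT) = (112.8019 − 126.01) × 0.969233 = -12.8017
Short position value = −(long value) = £12.80

£12.80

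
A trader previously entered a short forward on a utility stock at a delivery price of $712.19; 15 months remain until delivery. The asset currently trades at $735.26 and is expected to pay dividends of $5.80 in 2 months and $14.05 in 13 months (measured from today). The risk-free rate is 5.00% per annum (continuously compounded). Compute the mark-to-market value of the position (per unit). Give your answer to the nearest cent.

PV(remaining dividends) I = 5.80·e^(−0.0500·2/12) + 14.05·e^(−0.0500·13/12) = 19.0611
Current forward F = (S − I)·e^(rT) = (735.26 − 19.0611)·e^(0.0500·15/12) = 716.1989 × 1.064494 = 762.3894
Value (long) = (F − K)·e^(−rT) = (762.3894 − 712.19) × 0.939413 = 47.1580
Short position value = −(long value) = -$47.16

-$47.16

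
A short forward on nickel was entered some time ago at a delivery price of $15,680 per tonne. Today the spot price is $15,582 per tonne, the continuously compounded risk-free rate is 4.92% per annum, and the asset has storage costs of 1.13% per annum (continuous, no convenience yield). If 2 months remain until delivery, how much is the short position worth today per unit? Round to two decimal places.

Current fair forward for the remaining 2 months: F = S·e^((r + u)·T), (r + u) = 0.0492 + 0.0113 = 0.0605
F = 15582 · e^(0.0605 × 2/12) = 15582 × 1.01013434 = 15739.9133
Value of long forward = (F − K)·e^(−rT) = (15739.9133 − 15680) · e^(−0.0492·2/12)
= 59.9133 × 0.99183353 = 59.42
Short position value = −(long value) = -$59.42

-$59.42 per tonne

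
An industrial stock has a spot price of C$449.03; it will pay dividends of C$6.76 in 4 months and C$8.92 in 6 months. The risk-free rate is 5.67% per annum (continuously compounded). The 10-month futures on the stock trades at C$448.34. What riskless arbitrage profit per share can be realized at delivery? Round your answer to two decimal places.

PV(dividends) I = 6.76·e^(−0.0567·4/12) + 8.92·e^(−0.0567·6/12) = 15.3041
Fair futures F* = (S − I)·e^(rT) = (449.03 − 15.3041)·e^0.047250 = 433.7259 × 1.048384 = 454.7113
Market C$448.34 < fair 454.7113: forward underpriced → reverse cash-and-carry (short the stock, invest proceeds at r, pay the dividends, go long the forward).
Profit at T = |F_mkt − F*| = |448.34 − 454.7113| = C$6.37 per share

C$6.37 per share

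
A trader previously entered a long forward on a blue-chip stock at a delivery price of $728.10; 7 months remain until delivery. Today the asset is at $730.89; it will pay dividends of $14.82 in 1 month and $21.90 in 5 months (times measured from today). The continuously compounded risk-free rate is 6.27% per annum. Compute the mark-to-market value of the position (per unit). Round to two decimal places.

-$7.14

PV(remaining dividends) I = 14.82·e^(−0.0627·1/12) + 21.90·e^(−0.0627·5/12) = 36.0780
Current forward F = (S − I)·e^(rT) = (730.89 − 36.0780)·e^(0.0627·7/12) = 694.8120 × 1.037252 = 720.6951
Value (long) = (F − K)·e^(−rT) = (720.6951 − 728.10) × 0.964086 = -7.1390
Value = -$7.14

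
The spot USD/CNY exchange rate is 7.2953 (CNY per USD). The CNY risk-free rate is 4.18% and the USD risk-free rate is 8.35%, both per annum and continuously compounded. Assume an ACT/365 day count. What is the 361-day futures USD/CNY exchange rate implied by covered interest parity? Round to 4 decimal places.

7.0005

F = S·e^((r_CNY − r_USD)T) = 7.2953 · e^((0.0418 − 0.0835) × 361/365)
= 7.2953 · e^-0.041243 = 7.2953 × 0.959596
F = 7.0005 CNY per USD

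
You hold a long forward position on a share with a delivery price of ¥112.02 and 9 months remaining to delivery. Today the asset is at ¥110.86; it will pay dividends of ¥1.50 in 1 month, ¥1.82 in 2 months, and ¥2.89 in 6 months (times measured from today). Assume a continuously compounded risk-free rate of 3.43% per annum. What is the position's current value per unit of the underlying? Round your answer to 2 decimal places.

-¥4.46

PV(remaining dividends) I = 1.50·e^(−0.0343·1/12) + 1.82·e^(−0.0343·2/12) + 2.89·e^(−0.0343·6/12) = 6.1462
Current forward F = (S − I)·e^(rT) = (110.86 − 6.1462)·e^(0.0343·9/12) = 104.7138 × 1.026059 = 107.4425
Value (long) = (F − K)·e^(−rT) = (107.4425 − 112.02) × 0.974603 = -4.4612
Value = -¥4.46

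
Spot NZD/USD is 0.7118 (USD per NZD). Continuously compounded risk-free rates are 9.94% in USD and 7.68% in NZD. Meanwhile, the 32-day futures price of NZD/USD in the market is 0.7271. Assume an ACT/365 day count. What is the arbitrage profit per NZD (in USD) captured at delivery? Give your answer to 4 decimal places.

0.0139 per NZD (in USD)

Fair futures: F* = S·e^(carry·T), with carry = (r_USD − r_NZD) = 0.0994 − 0.0768 = 0.0226
F* = 0.7118 · e^(0.0226 × 32/365) = 0.7118 · e^0.001981 = 0.7118 × 1.001983 = 0.7132
Market 0.7271 > fair 0.7132: forward overpriced → cash-and-carry (buy spot, short the forward).
At maturity, profit = |F_mkt − F*| = |0.7271 − 0.7132| = 0.0139 per NZD (in USD)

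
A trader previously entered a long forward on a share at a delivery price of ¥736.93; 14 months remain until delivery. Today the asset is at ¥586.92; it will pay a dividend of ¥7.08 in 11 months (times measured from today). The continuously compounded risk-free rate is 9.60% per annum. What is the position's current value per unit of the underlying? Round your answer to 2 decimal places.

PV(remaining dividends) I = 7.08·e^(−0.0960·11/12) = 6.4836
Current forward F = (S − I)·e^(rT) = (586.92 − 6.4836)·e^(0.0960·14/12) = 580.4364 × 1.118513 = 649.2257
Value (long) = (F − K)·e^(−rT) = (649.2257 − 736.93) × 0.894044 = -78.4115
Value = -¥78.41

-¥78.41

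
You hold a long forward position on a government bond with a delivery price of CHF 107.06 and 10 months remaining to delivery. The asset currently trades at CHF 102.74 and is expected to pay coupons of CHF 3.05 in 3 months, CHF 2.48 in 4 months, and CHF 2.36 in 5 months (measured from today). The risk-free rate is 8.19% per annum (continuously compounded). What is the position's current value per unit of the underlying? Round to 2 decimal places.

-CHF 4.94

PV(remaining coupons) I = 3.05·e^(−0.0819·3/12) + 2.48·e^(−0.0819·4/12) + 2.36·e^(−0.0819·5/12) = 7.6822
Current forward F = (S − I)·e^(rT) = (102.74 − 7.6822)·e^(0.0819·10/12) = 95.0578 × 1.070633 = 101.7720
Value (long) = (F − K)·e^(−rT) = (101.7720 − 107.06) × 0.934027 = -4.9391
Value = -CHF 4.94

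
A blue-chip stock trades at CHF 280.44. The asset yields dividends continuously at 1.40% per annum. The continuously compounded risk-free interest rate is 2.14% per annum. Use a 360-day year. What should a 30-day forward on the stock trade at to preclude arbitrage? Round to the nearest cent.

F = S·e^((r − q)T) = 280.44 · e^((0.0214 − 0.0140) × 30/360)
= 280.44 · e^0.000617 = 280.44 × 1.000617
F = CHF 280.61

CHF 280.61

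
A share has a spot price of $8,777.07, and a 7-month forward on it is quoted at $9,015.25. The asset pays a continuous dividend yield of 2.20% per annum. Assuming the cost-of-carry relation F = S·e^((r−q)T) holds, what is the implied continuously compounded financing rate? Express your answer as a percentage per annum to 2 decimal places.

From F = S·e^((r−q)T): (r − q) = ln(F/S)/T
ln(9015.25/8777.07) = ln(1.027137) = 0.026775
(r − q) = 0.026775 / (7/12) = 0.045900
r = ln(F/S)/T + q = 0.045900 + 0.0220 = 0.067900
r = 6.79%

6.79%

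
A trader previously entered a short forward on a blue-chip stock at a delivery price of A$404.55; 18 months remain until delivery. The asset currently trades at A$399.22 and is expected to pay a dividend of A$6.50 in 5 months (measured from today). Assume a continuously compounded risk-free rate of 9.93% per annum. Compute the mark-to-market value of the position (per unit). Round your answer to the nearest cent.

-A$44.42

PV(remaining dividends) I = 6.50·e^(−0.0993·5/12) = 6.2366
Current forward F = (S − I)·e^(rT) = (399.22 − 6.2366)·e^(0.0993·18/12) = 392.9834 × 1.160615 = 456.1024
Value (long) = (F − K)·e^(−rT) = (456.1024 − 404.55) × 0.861612 = 44.4182
Short position value = −(long value) = -A$44.42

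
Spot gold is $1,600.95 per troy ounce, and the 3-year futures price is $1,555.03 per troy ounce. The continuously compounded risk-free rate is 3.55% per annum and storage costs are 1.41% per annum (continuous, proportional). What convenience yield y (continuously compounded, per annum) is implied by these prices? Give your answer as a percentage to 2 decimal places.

F = S·e^((r+u−y)T) ⇒ (r+u−y) = ln(F/S)/T
ln(1555.03/1600.95) = -0.029102; /T ⇒ -0.009701
y = r + u − ln(F/S)/T = 0.0355 + 0.0141 + 0.009701 = 0.059301
y = 5.93%

5.93%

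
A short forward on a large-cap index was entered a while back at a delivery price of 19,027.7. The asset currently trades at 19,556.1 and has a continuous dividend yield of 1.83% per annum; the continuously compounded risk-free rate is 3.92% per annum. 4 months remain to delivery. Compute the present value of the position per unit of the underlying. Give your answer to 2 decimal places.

Current fair forward for the remaining 4 months: F = S·e^((r − q)·T), (r − q) = 0.0392 − 0.0183 = 0.0209
F = 19556.1 · e^(0.0209 × 4/12) = 19556.1 × 1.00699099 = 19692.8165
Value of long forward = (F − K)·e^(−rT) = (19692.8165 − 19027.7) · e^(−0.0392·4/12)
= 665.1165 × 0.98701833 = 656.48
Short position value = −(long value) = -656.48

-656.48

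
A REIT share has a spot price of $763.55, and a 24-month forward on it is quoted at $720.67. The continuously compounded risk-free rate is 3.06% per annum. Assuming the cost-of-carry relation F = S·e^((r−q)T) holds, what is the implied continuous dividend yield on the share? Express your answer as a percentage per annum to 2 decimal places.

5.95%

From F = S·e^((r−q)T): (r − q) = ln(F/S)/T
ln(720.67/763.55) = ln(0.943841) = -0.057798
(r − q) = -0.057798 / (24/12) = -0.028899
q = r − ln(F/S)/T = 0.0306 + 0.028899 = 0.059499
q = 5.95%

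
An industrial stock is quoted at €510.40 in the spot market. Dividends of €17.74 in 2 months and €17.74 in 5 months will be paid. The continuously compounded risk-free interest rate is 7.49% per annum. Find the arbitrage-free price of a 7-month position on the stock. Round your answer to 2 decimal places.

PV(dividends) I = 17.74·e^(−0.0749·2/12) + 17.74·e^(−0.0749·5/12)
I = 17.5199 + 17.1949 = 34.7148
F = (S − I)·e^(rT) = (510.40 − 34.7148) · e^(0.0749·7/12)
= 475.6852 · e^0.043692 = 475.6852 × 1.044661 = €496.93

€496.93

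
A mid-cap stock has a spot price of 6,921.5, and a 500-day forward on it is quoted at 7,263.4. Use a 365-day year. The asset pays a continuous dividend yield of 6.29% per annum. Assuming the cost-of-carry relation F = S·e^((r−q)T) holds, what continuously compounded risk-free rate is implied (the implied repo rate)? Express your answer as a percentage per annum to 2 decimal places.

From F = S·e^((r−q)T): (r − q) = ln(F/S)/T
ln(7263.4/6921.5) = ln(1.049397) = 0.048216
(r − q) = 0.048216 / (500/365) = 0.035198
r = ln(F/S)/T + q = 0.035198 + 0.0629 = 0.098098
r = 9.81%

9.81%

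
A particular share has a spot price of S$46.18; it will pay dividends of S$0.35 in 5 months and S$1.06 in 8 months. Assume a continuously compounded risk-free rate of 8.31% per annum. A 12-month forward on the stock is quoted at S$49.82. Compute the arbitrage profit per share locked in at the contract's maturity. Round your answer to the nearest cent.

PV(dividends) I = 0.35·e^(−0.0831·5/12) + 1.06·e^(−0.0831·8/12) = 1.3410
Fair forward F* = (S − I)·e^(rT) = (46.18 − 1.3410)·e^0.083100 = 44.8390 × 1.086650 = 48.7243
Market S$49.82 > fair 48.7243: forward overpriced → cash-and-carry (borrow at r, buy the stock and collect the dividends, short the forward).
Profit at T = |F_mkt − F*| = |49.82 − 48.7243| = S$1.10 per share

S$1.10 per share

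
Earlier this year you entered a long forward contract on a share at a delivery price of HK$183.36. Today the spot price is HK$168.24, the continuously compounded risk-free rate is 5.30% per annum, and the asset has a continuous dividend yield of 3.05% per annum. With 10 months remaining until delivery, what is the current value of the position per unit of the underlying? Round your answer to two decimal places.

-HK$11.42

Current fair forward for the remaining 10 months: F = S·e^((r − q)·T), (r − q) = 0.0530 − 0.0305 = 0.0225
F = 168.24 · e^(0.0225 × 10/12) = 168.24 × 1.018927 = 171.4243
Value of long forward = (F − K)·e^(−rT) = (171.4243 − 183.36) · e^(−0.0530·10/12)
= -11.9357 × 0.956794 = -11.42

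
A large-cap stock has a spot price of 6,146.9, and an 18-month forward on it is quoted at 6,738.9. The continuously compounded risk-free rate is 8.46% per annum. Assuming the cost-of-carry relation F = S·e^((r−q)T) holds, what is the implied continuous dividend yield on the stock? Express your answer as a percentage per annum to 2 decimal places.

From F = S·e^((r−q)T): (r − q) = ln(F/S)/T
ln(6738.9/6146.9) = ln(1.096309) = 0.091949
(r − q) = 0.091949 / (18/12) = 0.061299
q = r − ln(F/S)/T = 0.0846 − 0.061299 = 0.023301
q = 2.33%

2.33%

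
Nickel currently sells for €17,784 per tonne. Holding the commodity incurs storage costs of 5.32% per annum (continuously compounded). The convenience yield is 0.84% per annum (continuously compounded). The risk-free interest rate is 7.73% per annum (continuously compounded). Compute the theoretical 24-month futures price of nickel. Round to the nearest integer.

€22,703 per tonne

Net carry = r + u − y = 0.0773 + 0.0532 − 0.0084 = 0.1221
F = S·e^((r+u−y)T) = 17784 · e^(0.1221 × 24/12) = 17784 · e^0.244200
= 17784 × 1.276600 = €22,703 per tonne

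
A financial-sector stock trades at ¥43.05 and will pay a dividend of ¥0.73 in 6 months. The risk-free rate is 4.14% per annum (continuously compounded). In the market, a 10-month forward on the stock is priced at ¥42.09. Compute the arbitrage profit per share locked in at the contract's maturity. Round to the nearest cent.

¥1.73 per share

PV(dividends) I = 0.73·e^(−0.0414·6/12) = 0.7150
Fair forward F* = (S − I)·e^(rT) = (43.05 − 0.7150)·e^0.034500 = 42.3350 × 1.035102 = 43.8210
Market ¥42.09 < fair 43.8210: forward underpriced → reverse cash-and-carry (short the stock, invest proceeds at r, pay the dividends, go long the forward).
Profit at T = |F_mkt − F*| = |42.09 − 43.8210| = ¥1.73 per share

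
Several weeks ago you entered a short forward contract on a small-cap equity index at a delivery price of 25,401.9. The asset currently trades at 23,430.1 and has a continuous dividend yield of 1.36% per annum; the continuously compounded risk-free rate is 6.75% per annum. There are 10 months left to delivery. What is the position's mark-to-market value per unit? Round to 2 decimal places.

Current fair forward for the remaining 10 months: F = S·e^((r − q)·T), (r − q) = 0.0675 − 0.0136 = 0.0539
F = 23430.1 · e^(0.0539 × 10/12) = 23430.1 × 1.04594069 = 24506.4950
Value of long forward = (F − K)·e^(−rT) = (24506.4950 − 25401.9) · e^(−0.0675·10/12)
= -895.4050 × 0.94530278 = -846.43
Short position value = −(long value) = 846.43

846.43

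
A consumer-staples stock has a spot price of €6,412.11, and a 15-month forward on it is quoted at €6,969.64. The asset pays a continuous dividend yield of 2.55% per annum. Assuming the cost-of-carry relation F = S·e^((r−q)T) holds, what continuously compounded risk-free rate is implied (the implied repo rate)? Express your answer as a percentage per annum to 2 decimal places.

From F = S·e^((r−q)T): (r − q) = ln(F/S)/T
ln(6969.64/6412.11) = ln(1.086950) = 0.083376
(r − q) = 0.083376 / (15/12) = 0.066701
r = ln(F/S)/T + q = 0.066701 + 0.0255 = 0.092201
r = 9.22%

9.22%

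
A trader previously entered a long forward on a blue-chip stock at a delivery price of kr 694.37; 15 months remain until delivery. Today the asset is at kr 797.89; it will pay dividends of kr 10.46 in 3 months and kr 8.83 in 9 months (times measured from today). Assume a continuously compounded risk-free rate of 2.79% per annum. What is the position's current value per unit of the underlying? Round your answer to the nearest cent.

PV(remaining dividends) I = 10.46·e^(−0.0279·3/12) + 8.83·e^(−0.0279·9/12) = 19.0344
Current forward F = (S − I)·e^(rT) = (797.89 − 19.0344)·e^(0.0279·15/12) = 778.8556 × 1.035490 = 806.4972
Value (long) = (F − K)·e^(−rT) = (806.4972 − 694.37) × 0.965726 = 108.2842
Value = kr 108.28

kr 108.28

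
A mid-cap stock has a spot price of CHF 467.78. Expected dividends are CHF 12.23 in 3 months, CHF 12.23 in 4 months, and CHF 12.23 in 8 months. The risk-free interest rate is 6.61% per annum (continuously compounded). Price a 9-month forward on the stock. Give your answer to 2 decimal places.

PV(dividends) I = 12.23·e^(−0.0661·3/12) + 12.23·e^(−0.0661·4/12) + 12.23·e^(−0.0661·8/12)
I = 12.0296 + 11.9635 + 11.7028 = 35.6959
F = (S − I)·e^(rT) = (467.78 − 35.6959) · e^(0.0661·9/12)
= 432.0841 · e^0.049575 = 432.0841 × 1.050824 = CHF 454.04

CHF 454.04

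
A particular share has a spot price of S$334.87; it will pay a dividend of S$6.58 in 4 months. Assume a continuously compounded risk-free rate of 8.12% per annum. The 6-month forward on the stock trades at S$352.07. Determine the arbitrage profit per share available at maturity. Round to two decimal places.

PV(dividends) I = 6.58·e^(−0.0812·4/12) = 6.4043
Fair forward F* = (S − I)·e^(rT) = (334.87 − 6.4043)·e^0.040600 = 328.4657 × 1.041435 = 342.0757
Market S$352.07 > fair 342.0757: forward overpriced → cash-and-carry (borrow at r, buy the stock and collect the dividends, short the forward).
Profit at T = |F_mkt − F*| = |352.07 − 342.0757| = S$9.99 per share

S$9.99 per share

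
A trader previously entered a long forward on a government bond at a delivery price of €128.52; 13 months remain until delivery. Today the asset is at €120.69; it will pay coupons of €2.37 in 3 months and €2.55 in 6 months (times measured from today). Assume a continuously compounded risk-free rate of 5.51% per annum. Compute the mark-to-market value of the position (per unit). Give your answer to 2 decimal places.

PV(remaining coupons) I = 2.37·e^(−0.0551·3/12) + 2.55·e^(−0.0551·6/12) = 4.8183
Current forward F = (S − I)·e^(rT) = (120.69 − 4.8183)·e^(0.0551·13/12) = 115.8717 × 1.061509 = 122.9989
Value (long) = (F − K)·e^(−rT) = (122.9989 − 128.52) × 0.942055 = -5.2012
Value = -€5.20

-€5.20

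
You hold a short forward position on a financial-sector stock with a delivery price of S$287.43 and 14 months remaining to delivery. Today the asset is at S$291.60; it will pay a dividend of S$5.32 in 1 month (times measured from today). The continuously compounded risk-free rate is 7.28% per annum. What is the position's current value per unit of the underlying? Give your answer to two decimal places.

-S$22.29

PV(remaining dividends) I = 5.32·e^(−0.0728·1/12) = 5.2878
Current forward F = (S − I)·e^(rT) = (291.60 − 5.2878)·e^(0.0728·14/12) = 286.3122 × 1.088644 = 311.6921
Value (long) = (F − K)·e^(−rT) = (311.6921 − 287.43) × 0.918574 = 22.2865
Short position value = −(long value) = -S$22.29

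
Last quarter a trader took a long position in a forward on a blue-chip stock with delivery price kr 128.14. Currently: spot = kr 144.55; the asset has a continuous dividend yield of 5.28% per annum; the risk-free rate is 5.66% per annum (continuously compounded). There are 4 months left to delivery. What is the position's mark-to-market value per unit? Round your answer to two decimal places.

Current fair forward for the remaining 4 months: F = S·e^((r − q)·T), (r − q) = 0.0566 − 0.0528 = 0.0038
F = 144.55 · e^(0.0038 × 4/12) = 144.55 × 1.001267 = 144.7331
Value of long forward = (F − K)·e^(−rT) = (144.7331 − 128.14) · e^(−0.0566·4/12)
= 16.5931 × 0.981310 = 16.28

kr 16.28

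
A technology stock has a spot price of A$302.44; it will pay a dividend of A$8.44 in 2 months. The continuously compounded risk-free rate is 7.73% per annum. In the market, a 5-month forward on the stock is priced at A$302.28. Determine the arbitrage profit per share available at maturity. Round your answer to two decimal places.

A$1.45 per share

PV(dividends) I = 8.44·e^(−0.0773·2/12) = 8.3320
Fair forward F* = (S − I)·e^(rT) = (302.44 − 8.3320)·e^0.032208 = 294.1080 × 1.032732 = 303.7347
Market A$302.28 < fair 303.7347: forward underpriced → reverse cash-and-carry (short the stock, invest proceeds at r, pay the dividends, go long the forward).
Profit at T = |F_mkt − F*| = |302.28 − 303.7347| = A$1.45 per share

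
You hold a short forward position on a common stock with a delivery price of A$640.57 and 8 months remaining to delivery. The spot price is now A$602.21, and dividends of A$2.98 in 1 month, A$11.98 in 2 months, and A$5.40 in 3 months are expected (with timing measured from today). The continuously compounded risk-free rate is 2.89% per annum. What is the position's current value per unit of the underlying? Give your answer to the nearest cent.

PV(remaining dividends) I = 2.98·e^(−0.0289·1/12) + 11.98·e^(−0.0289·2/12) + 5.40·e^(−0.0289·3/12) = 20.2564
Current forward F = (S − I)·e^(rT) = (602.21 − 20.2564)·e^(0.0289·8/12) = 581.9536 × 1.019453 = 593.2743
Value (long) = (F − K)·e^(−rT) = (593.2743 − 640.57) × 0.980918 = -46.3932
Short position value = −(long value) = A$46.39

A$46.39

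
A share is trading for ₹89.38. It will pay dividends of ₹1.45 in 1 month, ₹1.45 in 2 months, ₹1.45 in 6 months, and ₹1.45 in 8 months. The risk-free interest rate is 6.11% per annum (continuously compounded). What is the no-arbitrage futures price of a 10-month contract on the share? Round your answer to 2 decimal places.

PV(dividends) I = 1.45·e^(−0.0611·1/12) + 1.45·e^(−0.0611·2/12) + 1.45·e^(−0.0611·6/12) + 1.45·e^(−0.0611·8/12)
I = 1.4426 + 1.4353 + 1.4064 + 1.3921 = 5.6764
F = (S − I)·e^(rT) = (89.38 − 5.6764) · e^(0.0611·10/12)
= 83.7036 · e^0.050917 = 83.7036 × 1.052236 = ₹88.08

₹88.08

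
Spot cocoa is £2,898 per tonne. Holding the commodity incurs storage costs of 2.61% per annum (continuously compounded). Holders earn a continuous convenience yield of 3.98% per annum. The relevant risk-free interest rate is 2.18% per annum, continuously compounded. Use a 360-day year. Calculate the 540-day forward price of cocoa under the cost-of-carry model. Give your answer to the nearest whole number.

£2,933 per tonne

Net carry = r + u − y = 0.0218 + 0.0261 − 0.0398 = 0.0081
F = S·e^((r+u−y)T) = 2898 · e^(0.0081 × 540/360) = 2898 · e^0.012150
= 2898 × 1.012224 = £2,933 per tonne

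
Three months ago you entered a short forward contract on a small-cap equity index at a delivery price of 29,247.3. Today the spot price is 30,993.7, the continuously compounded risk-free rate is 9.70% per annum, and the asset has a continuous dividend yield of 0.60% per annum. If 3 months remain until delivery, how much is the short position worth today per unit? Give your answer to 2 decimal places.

-2400.66

Current fair forward for the remaining 3 months: F = S·e^((r − q)·T), (r − q) = 0.0970 − 0.0060 = 0.0910
F = 30993.7 · e^(0.0910 × 3/12) = 30993.7 × 1.02301075 = 31706.8883
Value of long forward = (F − K)·e^(−rT) = (31706.8883 − 29247.3) · e^(−0.0970·3/12)
= 2459.5883 × 0.97604167 = 2400.66
Short position value = −(long value) = -2400.66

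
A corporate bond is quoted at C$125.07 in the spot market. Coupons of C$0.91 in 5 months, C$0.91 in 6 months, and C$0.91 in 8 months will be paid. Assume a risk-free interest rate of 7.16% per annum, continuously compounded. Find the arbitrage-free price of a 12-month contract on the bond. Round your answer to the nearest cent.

PV(coupons) I = 0.91·e^(−0.0716·5/12) + 0.91·e^(−0.0716·6/12) + 0.91·e^(−0.0716·8/12)
I = 0.8833 + 0.8780 + 0.8676 = 2.6289
F = (S − I)·e^(rT) = (125.07 − 2.6289) · e^(0.0716·12/12)
= 122.4411 · e^0.071600 = 122.4411 × 1.074226 = C$131.53

C$131.53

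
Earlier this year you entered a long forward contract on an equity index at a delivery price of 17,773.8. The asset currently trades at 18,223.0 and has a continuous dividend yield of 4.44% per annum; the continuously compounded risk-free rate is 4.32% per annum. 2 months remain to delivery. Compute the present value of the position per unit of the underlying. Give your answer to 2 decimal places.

442.36

Current fair forward for the remaining 2 months: F = S·e^((r − q)·T), (r − q) = 0.0432 − 0.0444 = -0.0012
F = 18223.0 · e^(-0.0012 × 2/12) = 18223.0 × 0.99980002 = 18219.3558
Value of long forward = (F − K)·e^(−rT) = (18219.3558 − 17773.8) · e^(−0.0432·2/12)
= 445.5558 × 0.99282586 = 442.36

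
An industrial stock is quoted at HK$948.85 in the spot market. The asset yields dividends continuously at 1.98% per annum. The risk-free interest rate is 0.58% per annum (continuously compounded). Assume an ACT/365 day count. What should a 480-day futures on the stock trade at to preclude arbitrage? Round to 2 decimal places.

F = S·e^((r − q)T) = 948.85 · e^((0.0058 − 0.0198) × 480/365)
= 948.85 · e^-0.018411 = 948.85 × 0.981757
F = HK$931.54

HK$931.54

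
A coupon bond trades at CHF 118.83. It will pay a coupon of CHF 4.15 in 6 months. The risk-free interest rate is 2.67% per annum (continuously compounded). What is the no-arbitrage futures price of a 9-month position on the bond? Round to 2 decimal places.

CHF 117.06

PV(coupons) I = 4.15·e^(−0.0267·6/12)
I = 4.0950
F = (S − I)·e^(rT) = (118.83 − 4.0950) · e^(0.0267·9/12)
= 114.7350 · e^0.020025 = 114.7350 × 1.020227 = CHF 117.06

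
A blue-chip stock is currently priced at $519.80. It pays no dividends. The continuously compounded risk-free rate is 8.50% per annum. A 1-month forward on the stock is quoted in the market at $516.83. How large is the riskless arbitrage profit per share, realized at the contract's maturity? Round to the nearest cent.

$6.66 per share

Fair forward: F* = S·e^(carry·T), with carry = r = 0.0850
F* = 519.80 · e^(0.0850 × 1/12) = 519.80 · e^0.007083 = 519.80 × 1.007108 = $523.4947
Market $516.83 < fair $523.4947: forward underpriced → reverse cash-and-carry (short spot, go long the forward).
At maturity, profit = |F_mkt − F*| = |516.83 − 523.4947| = $6.66 per share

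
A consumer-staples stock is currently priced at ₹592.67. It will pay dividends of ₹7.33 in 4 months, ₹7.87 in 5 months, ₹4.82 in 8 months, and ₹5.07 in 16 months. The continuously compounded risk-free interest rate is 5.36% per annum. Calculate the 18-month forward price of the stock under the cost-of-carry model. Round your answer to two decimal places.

₹615.99

PV(dividends) I = 7.33·e^(−0.0536·4/12) + 7.87·e^(−0.0536·5/12) + 4.82·e^(−0.0536·8/12) + 5.07·e^(−0.0536·16/12)
I = 7.2002 + 7.6962 + 4.6508 + 4.7203 = 24.2675
F = (S − I)·e^(rT) = (592.67 − 24.2675) · e^(0.0536·18/12)
= 568.4025 · e^0.080400 = 568.4025 × 1.083720 = ₹615.99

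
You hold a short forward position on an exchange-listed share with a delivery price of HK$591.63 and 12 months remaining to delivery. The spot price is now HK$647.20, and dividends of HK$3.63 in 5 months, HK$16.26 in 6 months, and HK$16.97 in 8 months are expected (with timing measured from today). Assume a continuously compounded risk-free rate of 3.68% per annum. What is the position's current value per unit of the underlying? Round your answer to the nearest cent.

PV(remaining dividends) I = 3.63·e^(−0.0368·5/12) + 16.26·e^(−0.0368·6/12) + 16.97·e^(−0.0368·8/12) = 36.0971
Current forward F = (S − I)·e^(rT) = (647.20 − 36.0971)·e^(0.0368·12/12) = 611.1029 × 1.037486 = 634.0107
Value (long) = (F − K)·e^(−rT) = (634.0107 − 591.63) × 0.963869 = 40.8494
Short position value = −(long value) = -HK$40.85

-HK$40.85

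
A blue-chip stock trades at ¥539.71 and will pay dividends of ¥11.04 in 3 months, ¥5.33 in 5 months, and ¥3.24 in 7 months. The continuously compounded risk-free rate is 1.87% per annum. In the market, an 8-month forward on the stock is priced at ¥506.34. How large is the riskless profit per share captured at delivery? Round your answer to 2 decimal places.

PV(dividends) I = 11.04·e^(−0.0187·3/12) + 5.33·e^(−0.0187·5/12) + 3.24·e^(−0.0187·7/12) = 19.4820
Fair forward F* = (S − I)·e^(rT) = (539.71 − 19.4820)·e^0.012467 = 520.2280 × 1.012545 = 526.7543
Market ¥506.34 < fair 526.7543: forward underpriced → reverse cash-and-carry (short the stock, invest proceeds at r, pay the dividends, go long the forward).
Profit at T = |F_mkt − F*| = |506.34 − 526.7543| = ¥20.41 per share

¥20.41 per share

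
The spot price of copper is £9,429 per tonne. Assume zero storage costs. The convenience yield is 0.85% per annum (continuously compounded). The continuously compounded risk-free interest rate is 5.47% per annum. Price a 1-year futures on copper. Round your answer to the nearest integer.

Net carry = r + u − y = 0.0547 + 0.0000 − 0.0085 = 0.0462
F = S·e^((r+u−y)T) = 9429 · e^(0.0462 × 1) = 9429 · e^0.046200
= 9429 × 1.047284 = £9,875 per tonne

£9,875 per tonne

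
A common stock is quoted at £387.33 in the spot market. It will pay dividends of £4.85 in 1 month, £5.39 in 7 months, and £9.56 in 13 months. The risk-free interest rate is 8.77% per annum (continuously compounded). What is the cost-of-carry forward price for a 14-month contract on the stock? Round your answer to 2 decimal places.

PV(dividends) I = 4.85·e^(−0.0877·1/12) + 5.39·e^(−0.0877·7/12) + 9.56·e^(−0.0877·13/12)
I = 4.8147 + 5.1212 + 8.6935 = 18.6294
F = (S − I)·e^(rT) = (387.33 − 18.6294) · e^(0.0877·14/12)
= 368.7006 · e^0.102317 = 368.7006 × 1.107735 = £408.42

£408.42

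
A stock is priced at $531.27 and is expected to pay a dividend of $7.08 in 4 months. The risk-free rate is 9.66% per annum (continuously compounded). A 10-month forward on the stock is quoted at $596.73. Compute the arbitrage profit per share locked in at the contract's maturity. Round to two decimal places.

$28.35 per share

PV(dividends) I = 7.08·e^(−0.0966·4/12) = 6.8557
Fair forward F* = (S − I)·e^(rT) = (531.27 − 6.8557)·e^0.080500 = 524.4143 × 1.083829 = 568.3754
Market $596.73 > fair 568.3754: forward overpriced → cash-and-carry (borrow at r, buy the stock and collect the dividends, short the forward).
Profit at T = |F_mkt − F*| = |596.73 − 568.3754| = $28.35 per share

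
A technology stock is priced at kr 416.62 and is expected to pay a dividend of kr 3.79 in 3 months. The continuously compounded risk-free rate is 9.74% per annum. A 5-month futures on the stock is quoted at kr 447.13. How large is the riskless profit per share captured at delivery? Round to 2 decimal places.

kr 17.11 per share

PV(dividends) I = 3.79·e^(−0.0974·3/12) = 3.6988
Fair futures F* = (S − I)·e^(rT) = (416.62 − 3.6988)·e^0.040583 = 412.9212 × 1.041418 = 430.0236
Market kr 447.13 > fair 430.0236: forward overpriced → cash-and-carry (borrow at r, buy the stock and collect the dividends, short the forward).
Profit at T = |F_mkt − F*| = |447.13 − 430.0236| = kr 17.11 per share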